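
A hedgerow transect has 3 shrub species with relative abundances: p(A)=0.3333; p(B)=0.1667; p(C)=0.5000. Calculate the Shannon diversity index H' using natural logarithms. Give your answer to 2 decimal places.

1.01

Each pᵢ ln pᵢ term (working shown to 4 dp, full precision carried): 0.3333×(-1.0987)=-0.3662, 0.1667×(-1.7916)=-0.2987, 0.5×(-0.6931)=-0.3466.
Sum = -1.0114, so H' = 1.01.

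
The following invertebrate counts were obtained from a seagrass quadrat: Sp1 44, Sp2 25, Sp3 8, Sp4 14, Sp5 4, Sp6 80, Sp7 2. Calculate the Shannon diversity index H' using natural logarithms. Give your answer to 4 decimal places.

1.4583

Total N = 44+25+8+14+4+80+2 = 177, so the proportions are 0.248588, 0.141243, 0.045198, 0.079096, 0.022599, 0.451977, 0.011299 (working shown to 6 dp, full precision carried).
Each pᵢ ln pᵢ term: 0.248588×(-1.391960)=-0.346024, 0.141243×(-1.957274)=-0.276451, 0.045198×(-3.096708)=-0.139964, 0.079096×(-2.537092)=-0.200674, 0.022599×(-3.789855)=-0.085646, 0.451977×(-0.794123)=-0.358926, 0.011299×(-4.483003)=-0.050655.
Sum = -1.458341, so H' = 1.4583.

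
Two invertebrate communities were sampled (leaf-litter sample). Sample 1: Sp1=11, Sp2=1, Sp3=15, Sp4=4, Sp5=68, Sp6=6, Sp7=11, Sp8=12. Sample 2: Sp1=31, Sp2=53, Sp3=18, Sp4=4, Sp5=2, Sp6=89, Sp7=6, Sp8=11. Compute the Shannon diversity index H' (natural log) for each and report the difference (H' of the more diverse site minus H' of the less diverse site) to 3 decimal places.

0.049

Sample 1: N=128, proportions 0.08594, 0.00781, 0.11719, 0.03125, 0.53125, 0.04688, 0.08594, 0.09375, giving H' = 1.52066 (working shown to 5 dp, full precision carried).
Sample 2: N=214, proportions 0.14486, 0.24766, 0.08411, 0.01869, 0.00935, 0.41589, 0.02804, 0.0514, giving H' = 1.56947.
Difference = |1.52066 − 1.56947| = 0.04881, i.e. 0.049 to 3 decimal places.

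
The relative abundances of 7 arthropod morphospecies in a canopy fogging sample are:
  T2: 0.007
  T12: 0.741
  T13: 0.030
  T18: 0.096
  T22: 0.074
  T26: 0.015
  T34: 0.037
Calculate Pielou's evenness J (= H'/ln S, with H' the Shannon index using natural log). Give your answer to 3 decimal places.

0.496

H' = −Σ pᵢ ln pᵢ = −((-0.03473) + (-0.22212) + (-0.10520) + (-0.22497) + (-0.19267) + (-0.06300) + (-0.12198)) = 0.96467 (working shown to 5 dp, full precision carried).
With S = 7 species, ln S = 1.94591, so J = 0.96467/1.94591 = 0.49574, i.e. 0.496 to 3 decimal places.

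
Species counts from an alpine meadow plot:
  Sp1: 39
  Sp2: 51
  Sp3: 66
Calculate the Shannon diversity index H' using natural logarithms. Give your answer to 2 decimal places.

Total N = 39+51+66 = 156, so the proportions are 0.25, 0.3269, 0.4231 (working shown to 4 dp, full precision carried).
Each pᵢ ln pᵢ term: 0.25×(-1.3863)=-0.3466, 0.3269×(-1.1180)=-0.3655, 0.4231×(-0.8602)=-0.3639.
Sum = -1.0760, so H' = 1.08.

1.08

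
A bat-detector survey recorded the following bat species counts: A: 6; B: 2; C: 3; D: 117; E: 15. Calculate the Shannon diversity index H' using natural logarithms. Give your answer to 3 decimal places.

0.675

Total N = 6+2+3+117+15 = 143, so the proportions are 0.04196, 0.01399, 0.02098, 0.81818, 0.1049 (working shown to 5 dp, full precision carried).
Each pᵢ ln pᵢ term: 0.04196×(-3.17109)=-0.13305, 0.01399×(-4.26970)=-0.05972, 0.02098×(-3.86423)=-0.08107, 0.81818×(-0.20067)=-0.16419, 0.1049×(-2.25479)=-0.23652.
Sum = -0.67454, so H' = 0.675.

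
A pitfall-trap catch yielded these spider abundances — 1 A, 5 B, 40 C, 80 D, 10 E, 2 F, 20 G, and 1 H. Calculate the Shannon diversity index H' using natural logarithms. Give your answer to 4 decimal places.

Total N = 1+5+40+80+10+2+20+1 = 159, so the proportions are 0.006289, 0.031447, 0.251572, 0.503145, 0.062893, 0.012579, 0.125786, 0.006289 (working shown to 6 dp, full precision carried).
Each pᵢ ln pᵢ term: 0.006289×(-5.068904)=-0.031880, 0.031447×(-3.459466)=-0.108788, 0.251572×(-1.380025)=-0.347176, 0.503145×(-0.686878)=-0.345599, 0.062893×(-2.766319)=-0.173982, 0.012579×(-4.375757)=-0.055041, 0.125786×(-2.073172)=-0.260776, 0.006289×(-5.068904)=-0.031880.
Sum = -1.355123, so H' = 1.3551.

1.3551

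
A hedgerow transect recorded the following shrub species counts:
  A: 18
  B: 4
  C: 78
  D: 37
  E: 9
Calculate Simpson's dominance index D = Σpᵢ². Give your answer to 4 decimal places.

Total N = 18+4+78+37+9 = 146, so the proportions are 0.123288, 0.027397, 0.534247, 0.253425, 0.061644 (working shown to 6 dp, full precision carried).
D = 0.123288² + 0.027397² + 0.534247² + 0.253425² + 0.061644² = 0.015200 + 0.000751 + 0.285419 + 0.064224 + 0.003800 = 0.369394.
To 4 decimal places, D = 0.3694.

0.3694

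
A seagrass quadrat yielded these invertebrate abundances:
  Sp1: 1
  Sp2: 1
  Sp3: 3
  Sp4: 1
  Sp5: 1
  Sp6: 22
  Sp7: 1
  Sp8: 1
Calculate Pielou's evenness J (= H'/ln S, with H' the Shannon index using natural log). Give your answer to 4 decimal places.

0.5454

Total N = 1+1+3+1+1+22+1+1 = 31, so the proportions are 0.032258, 0.032258, 0.096774, 0.032258, 0.032258, 0.709677, 0.032258, 0.032258 (working shown to 6 dp, full precision carried).
H' = −Σ pᵢ ln pᵢ = −((-0.110774) + (-0.110774) + (-0.226004) + (-0.110774) + (-0.110774) + (-0.243380) + (-0.110774) + (-0.110774)) = 1.134027.
With S = 8 species, ln S = 2.079442, so J = 1.134027/2.079442 = 0.545352, i.e. 0.5454 to 4 decimal places.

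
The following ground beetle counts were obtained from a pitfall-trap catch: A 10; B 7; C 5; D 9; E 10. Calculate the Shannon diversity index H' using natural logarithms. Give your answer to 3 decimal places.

1.580

Total N = 10+7+5+9+10 = 41, so the proportions are 0.2439, 0.17073, 0.12195, 0.21951, 0.2439 (working shown to 5 dp, full precision carried).
Each pᵢ ln pᵢ term: 0.2439×(-1.41099)=-0.34414, 0.17073×(-1.76766)=-0.30180, 0.12195×(-2.10413)=-0.25660, 0.21951×(-1.51635)=-0.33286, 0.2439×(-1.41099)=-0.34414.
Sum = -1.57954, so H' = 1.580.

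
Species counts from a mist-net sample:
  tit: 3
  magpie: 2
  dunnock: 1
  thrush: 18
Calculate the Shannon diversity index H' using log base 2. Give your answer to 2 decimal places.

Total N = 3+2+1+18 = 24, so the proportions are 0.125, 0.0833, 0.0417, 0.75 (working shown to 4 dp, full precision carried).
Each pᵢ log₂ pᵢ term: 0.125×(-3.0000)=-0.3750, 0.0833×(-3.5850)=-0.2987, 0.0417×(-4.5850)=-0.1910, 0.75×(-0.4150)=-0.3113.
Sum = -1.1761, so H' = 1.18.

1.18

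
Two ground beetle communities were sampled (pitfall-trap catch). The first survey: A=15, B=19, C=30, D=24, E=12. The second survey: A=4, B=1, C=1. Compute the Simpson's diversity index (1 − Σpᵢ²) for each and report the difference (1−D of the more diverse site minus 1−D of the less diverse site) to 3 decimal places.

0.279

The first survey: N=100, proportions 0.15, 0.19, 0.3, 0.24, 0.12, giving 1−D = 0.77940 (working shown to 5 dp, full precision carried).
The second survey: N=6, proportions 0.66667, 0.16667, 0.16667, giving 1−D = 0.50000.
Difference = |0.77940 − 0.50000| = 0.27940, i.e. 0.279 to 3 decimal places.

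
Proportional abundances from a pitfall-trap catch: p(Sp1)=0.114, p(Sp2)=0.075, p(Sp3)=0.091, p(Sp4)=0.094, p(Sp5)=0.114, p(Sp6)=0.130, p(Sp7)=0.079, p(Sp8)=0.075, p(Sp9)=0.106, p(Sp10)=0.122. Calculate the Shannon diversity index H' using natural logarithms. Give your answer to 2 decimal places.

Each pᵢ ln pᵢ term (working shown to 4 dp, full precision carried): 0.114×(-2.1716)=-0.2476, 0.075×(-2.5903)=-0.1943, 0.091×(-2.3969)=-0.2181, 0.094×(-2.3645)=-0.2223, 0.114×(-2.1716)=-0.2476, 0.13×(-2.0402)=-0.2652, 0.079×(-2.5383)=-0.2005, 0.075×(-2.5903)=-0.1943, 0.106×(-2.2443)=-0.2379, 0.122×(-2.1037)=-0.2567.
Sum = -2.2843, so H' = 2.28.

2.28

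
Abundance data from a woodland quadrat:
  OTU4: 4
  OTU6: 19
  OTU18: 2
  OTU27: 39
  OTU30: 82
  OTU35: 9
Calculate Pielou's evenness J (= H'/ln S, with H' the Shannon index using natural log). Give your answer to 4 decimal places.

Total N = 4+19+2+39+82+9 = 155, so the proportions are 0.025806, 0.122581, 0.012903, 0.251613, 0.529032, 0.058065 (working shown to 6 dp, full precision carried).
H' = −Σ pᵢ ln pᵢ = −((-0.094378) + (-0.257295) + (-0.056133) + (-0.347191) + (-0.336838) + (-0.165263)) = 1.257098.
With S = 6 species, ln S = 1.791759, so J = 1.257098/1.791759 = 0.701600, i.e. 0.7016 to 4 decimal places.

0.7016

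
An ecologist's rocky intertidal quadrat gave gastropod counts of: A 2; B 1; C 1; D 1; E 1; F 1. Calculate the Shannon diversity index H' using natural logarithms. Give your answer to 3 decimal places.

1.748

Total N = 2+1+1+1+1+1 = 7, so the proportions are 0.28571, 0.14286, 0.14286, 0.14286, 0.14286, 0.14286 (working shown to 5 dp, full precision carried).
Each pᵢ ln pᵢ term: 0.28571×(-1.25276)=-0.35793, 0.14286×(-1.94591)=-0.27799, 0.14286×(-1.94591)=-0.27799, 0.14286×(-1.94591)=-0.27799, 0.14286×(-1.94591)=-0.27799, 0.14286×(-1.94591)=-0.27799.
Sum = -1.74787, so H' = 1.748.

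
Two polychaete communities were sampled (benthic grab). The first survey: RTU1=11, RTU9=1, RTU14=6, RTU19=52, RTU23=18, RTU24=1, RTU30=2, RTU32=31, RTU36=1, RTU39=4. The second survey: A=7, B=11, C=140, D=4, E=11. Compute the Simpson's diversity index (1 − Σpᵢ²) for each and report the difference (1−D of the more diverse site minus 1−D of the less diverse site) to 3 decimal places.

0.407

The first survey: N=127, proportions 0.08661, 0.00787, 0.04724, 0.40945, 0.14173, 0.00787, 0.01575, 0.24409, 0.00787, 0.0315, giving 1−D = 0.74152 (working shown to 5 dp, full precision carried).
The second survey: N=173, proportions 0.04046, 0.06358, 0.80925, 0.02312, 0.06358, giving 1−D = 0.33486.
Difference = |0.74152 − 0.33486| = 0.40666, i.e. 0.407 to 3 decimal places.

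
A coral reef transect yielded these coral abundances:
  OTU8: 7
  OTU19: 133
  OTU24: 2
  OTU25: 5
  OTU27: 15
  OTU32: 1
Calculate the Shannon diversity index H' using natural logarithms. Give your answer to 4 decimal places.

0.7128

Total N = 7+133+2+5+15+1 = 163, so the proportions are 0.042945, 0.815951, 0.01227, 0.030675, 0.092025, 0.006135 (working shown to 6 dp, full precision carried).
Each pᵢ ln pᵢ term: 0.042945×(-3.147840)=-0.135183, 0.815951×(-0.203401)=-0.165965, 0.01227×(-4.400603)=-0.053995, 0.030675×(-3.484312)=-0.106881, 0.092025×(-2.385700)=-0.219543, 0.006135×(-5.093750)=-0.031250.
Sum = -0.712817, so H' = 0.7128.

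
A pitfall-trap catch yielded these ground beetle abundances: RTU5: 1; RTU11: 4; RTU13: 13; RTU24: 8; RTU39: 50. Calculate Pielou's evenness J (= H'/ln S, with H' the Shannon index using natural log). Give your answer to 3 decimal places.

Total N = 1+4+13+8+50 = 76, so the proportions are 0.01316, 0.05263, 0.17105, 0.10526, 0.65789 (working shown to 5 dp, full precision carried).
H' = −Σ pᵢ ln pᵢ = −((-0.05698) + (-0.15497) + (-0.30204) + (-0.23698) + (-0.27547)) = 1.02644.
With S = 5 species, ln S = 1.60944, so J = 1.02644/1.60944 = 0.63776, i.e. 0.638 to 3 decimal places.

0.638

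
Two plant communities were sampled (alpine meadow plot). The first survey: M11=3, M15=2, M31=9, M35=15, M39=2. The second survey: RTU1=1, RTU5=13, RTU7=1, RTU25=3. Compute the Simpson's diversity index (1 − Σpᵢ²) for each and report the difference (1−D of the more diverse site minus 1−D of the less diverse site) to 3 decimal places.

0.219

The first survey: N=31, proportions 0.09677, 0.06452, 0.29032, 0.48387, 0.06452, giving 1−D = 0.66389 (working shown to 5 dp, full precision carried).
The second survey: N=18, proportions 0.05556, 0.72222, 0.05556, 0.16667, giving 1−D = 0.44444.
Difference = |0.66389 − 0.44444| = 0.21945, i.e. 0.219 to 3 decimal places.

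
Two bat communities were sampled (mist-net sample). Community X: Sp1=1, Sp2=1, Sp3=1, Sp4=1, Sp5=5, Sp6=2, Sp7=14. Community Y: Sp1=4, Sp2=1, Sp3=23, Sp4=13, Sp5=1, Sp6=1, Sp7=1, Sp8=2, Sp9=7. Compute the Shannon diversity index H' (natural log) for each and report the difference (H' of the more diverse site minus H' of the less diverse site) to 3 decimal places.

0.229

Community X: N=25, proportions 0.04, 0.04, 0.04, 0.04, 0.2, 0.08, 0.56, giving H' = 1.363664363 (working shown to 9 dp, full precision carried).
Community Y: N=53, proportions 0.075471698, 0.018867925, 0.433962264, 0.245283019, 0.018867925, 0.018867925, 0.018867925, 0.037735849, 0.132075472, giving H' = 1.592677735.
Difference = |1.363664363 − 1.592677735| = 0.229013372, i.e. 0.229 to 3 decimal places.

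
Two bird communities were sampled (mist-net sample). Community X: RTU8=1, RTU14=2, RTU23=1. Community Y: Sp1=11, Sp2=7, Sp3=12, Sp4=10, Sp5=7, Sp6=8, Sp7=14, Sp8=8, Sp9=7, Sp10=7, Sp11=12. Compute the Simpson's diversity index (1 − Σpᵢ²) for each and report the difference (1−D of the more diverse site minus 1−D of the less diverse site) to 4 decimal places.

Community X: N=4, proportions 0.25, 0.5, 0.25, giving 1−D = 0.625000 (working shown to 6 dp, full precision carried).
Community Y: N=103, proportions 0.106796, 0.067961, 0.116505, 0.097087, 0.067961, 0.07767, 0.135922, 0.07767, 0.067961, 0.067961, 0.116505, giving 1−D = 0.903007.
Difference = |0.625000 − 0.903007| = 0.278007, i.e. 0.2780 to 4 decimal places.

0.2780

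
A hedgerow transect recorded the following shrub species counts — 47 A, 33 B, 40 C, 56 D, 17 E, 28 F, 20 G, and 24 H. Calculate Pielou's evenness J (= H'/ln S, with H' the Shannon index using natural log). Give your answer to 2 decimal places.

0.96

Total N = 47+33+40+56+17+28+20+24 = 265, so the proportions are 0.1774, 0.1245, 0.1509, 0.2113, 0.0642, 0.1057, 0.0755, 0.0906 (working shown to 4 dp, full precision carried).
H' = −Σ pᵢ ln pᵢ = −((-0.3068) + (-0.2594) + (-0.2854) + (-0.3285) + (-0.1762) + (-0.2375) + (-0.1950) + (-0.2175)) = 2.0063.
With S = 8 species, ln S = 2.0794, so J = 2.0063/2.0794 = 0.9648, i.e. 0.96 to 2 decimal places.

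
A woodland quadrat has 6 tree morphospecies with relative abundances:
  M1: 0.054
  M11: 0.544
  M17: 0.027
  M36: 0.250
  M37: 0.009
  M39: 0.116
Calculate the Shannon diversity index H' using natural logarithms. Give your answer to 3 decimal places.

1.225

Each pᵢ ln pᵢ term (working shown to 5 dp, full precision carried): 0.054×(-2.91877)=-0.15761, 0.544×(-0.60881)=-0.33119, 0.027×(-3.61192)=-0.09752, 0.25×(-1.38629)=-0.34657, 0.009×(-4.71053)=-0.04239, 0.116×(-2.15417)=-0.24988.
Sum = -1.22518, so H' = 1.225.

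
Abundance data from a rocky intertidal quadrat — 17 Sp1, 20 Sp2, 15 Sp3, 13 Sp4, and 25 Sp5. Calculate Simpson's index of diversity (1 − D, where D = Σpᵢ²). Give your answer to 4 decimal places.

0.7891

Total N = 17+20+15+13+25 = 90, so the proportions are 0.188889, 0.222222, 0.166667, 0.144444, 0.277778 (working shown to 6 dp, full precision carried).
D = 0.188889² + 0.222222² + 0.166667² + 0.144444² + 0.277778² = 0.035679 + 0.049383 + 0.027778 + 0.020864 + 0.077160 = 0.210864.
So 1 − D = 0.789136, i.e. 0.7891 to 4 decimal places.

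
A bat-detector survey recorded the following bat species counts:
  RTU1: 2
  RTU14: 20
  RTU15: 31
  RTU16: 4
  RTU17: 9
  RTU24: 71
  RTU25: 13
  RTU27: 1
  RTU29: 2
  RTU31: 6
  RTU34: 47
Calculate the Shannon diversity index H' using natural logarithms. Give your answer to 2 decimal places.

Total N = 2+20+31+4+9+71+13+1+2+6+47 = 206, so the proportions are 0.0097, 0.0971, 0.1505, 0.0194, 0.0437, 0.3447, 0.0631, 0.0049, 0.0097, 0.0291, 0.2282 (working shown to 4 dp, full precision carried).
Each pᵢ ln pᵢ term: 0.0097×(-4.6347)=-0.0450, 0.0971×(-2.3321)=-0.2264, 0.1505×(-1.8939)=-0.2850, 0.0194×(-3.9416)=-0.0765, 0.0437×(-3.1307)=-0.1368, 0.3447×(-1.0652)=-0.3671, 0.0631×(-2.7629)=-0.1744, 0.0049×(-5.3279)=-0.0259, 0.0097×(-4.6347)=-0.0450, 0.0291×(-3.5361)=-0.1030, 0.2282×(-1.4777)=-0.3372.
Sum = -1.8222, so H' = 1.82.

1.82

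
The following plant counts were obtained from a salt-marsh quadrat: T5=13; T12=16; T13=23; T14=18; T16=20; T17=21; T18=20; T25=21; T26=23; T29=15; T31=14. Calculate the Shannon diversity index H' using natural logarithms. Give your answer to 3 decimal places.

Total N = 13+16+23+18+20+21+20+21+23+15+14 = 204, so the proportions are 0.06373, 0.07843, 0.11275, 0.08824, 0.09804, 0.10294, 0.09804, 0.10294, 0.11275, 0.07353, 0.06863 (working shown to 5 dp, full precision carried).
Each pᵢ ln pᵢ term: 0.06373×(-2.75317)=-0.17545, 0.07843×(-2.54553)=-0.19965, 0.11275×(-2.18263)=-0.24608, 0.08824×(-2.42775)=-0.21421, 0.09804×(-2.32239)=-0.22769, 0.10294×(-2.27360)=-0.23405, 0.09804×(-2.32239)=-0.22769, 0.10294×(-2.27360)=-0.23405, 0.11275×(-2.18263)=-0.24608, 0.07353×(-2.61007)=-0.19192, 0.06863×(-2.67906)=-0.18386.
Sum = -2.38071, so H' = 2.381.

2.381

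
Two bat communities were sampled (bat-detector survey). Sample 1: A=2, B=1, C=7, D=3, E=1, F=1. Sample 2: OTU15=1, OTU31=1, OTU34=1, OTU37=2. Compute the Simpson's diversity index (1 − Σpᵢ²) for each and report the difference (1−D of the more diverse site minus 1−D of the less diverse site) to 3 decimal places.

0.009

Sample 1: N=15, proportions 0.13333, 0.06667, 0.46667, 0.2, 0.06667, 0.06667, giving 1−D = 0.71111 (working shown to 5 dp, full precision carried).
Sample 2: N=5, proportions 0.2, 0.2, 0.2, 0.4, giving 1−D = 0.72000.
Difference = |0.71111 − 0.72000| = 0.00889, i.e. 0.009 to 3 decimal places.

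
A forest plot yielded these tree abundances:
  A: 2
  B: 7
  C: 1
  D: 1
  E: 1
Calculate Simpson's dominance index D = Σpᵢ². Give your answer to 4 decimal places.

0.3889

Total N = 2+7+1+1+1 = 12, so the proportions are 0.166667, 0.583333, 0.083333, 0.083333, 0.083333 (working shown to 6 dp, full precision carried).
D = 0.166667² + 0.583333² + 0.083333² + 0.083333² + 0.083333² = 0.027778 + 0.340278 + 0.006944 + 0.006944 + 0.006944 = 0.388889.
To 4 decimal places, D = 0.3889.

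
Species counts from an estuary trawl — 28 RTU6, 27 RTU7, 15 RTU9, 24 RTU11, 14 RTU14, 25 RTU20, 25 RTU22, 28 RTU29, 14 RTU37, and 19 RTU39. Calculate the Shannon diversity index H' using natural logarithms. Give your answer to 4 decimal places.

2.2691

Total N = 28+27+15+24+14+25+25+28+14+19 = 219, so the proportions are 0.127854, 0.123288, 0.068493, 0.109589, 0.063927, 0.114155, 0.114155, 0.127854, 0.063927, 0.086758 (working shown to 6 dp, full precision carried).
Each pᵢ ln pᵢ term: 0.127854×(-2.056867)=-0.262978, 0.123288×(-2.093235)=-0.258070, 0.068493×(-2.681022)=-0.183632, 0.109589×(-2.211018)=-0.242303, 0.063927×(-2.750014)=-0.175800, 0.114155×(-2.170196)=-0.247739, 0.114155×(-2.170196)=-0.247739, 0.127854×(-2.056867)=-0.262978, 0.063927×(-2.750014)=-0.175800, 0.086758×(-2.444633)=-0.212091.
Sum = -2.269132, so H' = 2.2691.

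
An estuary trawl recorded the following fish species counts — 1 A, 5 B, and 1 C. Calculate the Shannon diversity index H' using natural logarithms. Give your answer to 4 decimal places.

0.7963

Total N = 1+5+1 = 7, so the proportions are 0.142857, 0.714286, 0.142857 (working shown to 6 dp, full precision carried).
Each pᵢ ln pᵢ term: 0.142857×(-1.945910)=-0.277987, 0.714286×(-0.336472)=-0.240337, 0.142857×(-1.945910)=-0.277987.
Sum = -0.796312, so H' = 0.7963.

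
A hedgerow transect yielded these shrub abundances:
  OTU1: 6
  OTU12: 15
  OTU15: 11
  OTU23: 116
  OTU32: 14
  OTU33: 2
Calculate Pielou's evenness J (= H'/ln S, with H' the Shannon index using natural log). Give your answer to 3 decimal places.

Total N = 6+15+11+116+14+2 = 164, so the proportions are 0.03659, 0.09146, 0.06707, 0.70732, 0.08537, 0.0122 (working shown to 5 dp, full precision carried).
H' = −Σ pᵢ ln pᵢ = −((-0.12103) + (-0.21876) + (-0.18123) + (-0.24493) + (-0.21007) + (-0.05374)) = 1.02976.
With S = 6 species, ln S = 1.79176, so J = 1.02976/1.79176 = 0.57472, i.e. 0.575 to 3 decimal places.

0.575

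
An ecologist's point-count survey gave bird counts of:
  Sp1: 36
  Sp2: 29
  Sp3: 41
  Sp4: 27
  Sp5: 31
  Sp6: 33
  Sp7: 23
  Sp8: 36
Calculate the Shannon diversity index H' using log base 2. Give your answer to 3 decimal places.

2.980

Total N = 36+29+41+27+31+33+23+36 = 256, so the proportions are 0.14062, 0.11328, 0.16016, 0.10547, 0.12109, 0.12891, 0.08984, 0.14062 (working shown to 5 dp, full precision carried).
Each pᵢ log₂ pᵢ term: 0.14062×(-2.83007)=-0.39798, 0.11328×(-3.14202)=-0.35593, 0.16016×(-2.64245)=-0.42320, 0.10547×(-3.24511)=-0.34226, 0.12109×(-3.04580)=-0.36883, 0.12891×(-2.95561)=-0.38100, 0.08984×(-3.47644)=-0.31234, 0.14062×(-2.83007)=-0.39798.
Sum = -2.97951, so H' = 2.980.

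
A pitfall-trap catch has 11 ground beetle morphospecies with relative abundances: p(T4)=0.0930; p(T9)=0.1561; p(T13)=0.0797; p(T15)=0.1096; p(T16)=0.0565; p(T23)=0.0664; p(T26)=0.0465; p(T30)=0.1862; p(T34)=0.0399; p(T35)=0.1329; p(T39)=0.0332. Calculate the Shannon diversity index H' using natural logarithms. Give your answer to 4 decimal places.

2.2626

Each pᵢ ln pᵢ term (working shown to 6 dp, full precision carried): 0.093×(-2.375156)=-0.220889, 0.1561×(-1.857258)=-0.289918, 0.0797×(-2.529486)=-0.201600, 0.1096×(-2.210918)=-0.242317, 0.0565×(-2.873515)=-0.162354, 0.0664×(-2.712058)=-0.180081, 0.0465×(-3.068303)=-0.142676, 0.1862×(-1.680934)=-0.312990, 0.0399×(-3.221379)=-0.128533, 0.1329×(-2.018158)=-0.268213, 0.0332×(-3.405205)=-0.113053.
Sum = -2.262623, so H' = 2.2626.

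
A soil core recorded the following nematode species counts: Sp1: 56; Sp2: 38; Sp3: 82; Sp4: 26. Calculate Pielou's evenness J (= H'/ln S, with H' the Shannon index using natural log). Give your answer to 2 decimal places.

Total N = 56+38+82+26 = 202, so the proportions are 0.2772, 0.1881, 0.4059, 0.1287 (working shown to 4 dp, full precision carried).
H' = −Σ pᵢ ln pᵢ = −((-0.3557) + (-0.3143) + (-0.3660) + (-0.2639)) = 1.2998.
With S = 4 species, ln S = 1.3863, so J = 1.2998/1.3863 = 0.9376, i.e. 0.94 to 2 decimal places.

0.94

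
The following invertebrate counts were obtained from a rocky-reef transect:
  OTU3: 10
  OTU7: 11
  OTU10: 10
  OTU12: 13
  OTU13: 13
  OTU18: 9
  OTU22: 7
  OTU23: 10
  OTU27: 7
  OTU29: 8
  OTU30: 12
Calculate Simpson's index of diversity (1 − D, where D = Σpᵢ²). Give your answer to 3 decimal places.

0.905

Total N = 10+11+10+13+13+9+7+10+7+8+12 = 110, so the proportions are 0.09091, 0.1, 0.09091, 0.11818, 0.11818, 0.08182, 0.06364, 0.09091, 0.06364, 0.07273, 0.10909 (working shown to 5 dp, full precision carried).
D = 0.09091² + 0.1² + 0.09091² + 0.11818² + 0.11818² + 0.08182² + 0.06364² + 0.09091² + 0.06364² + 0.07273² + 0.10909² = 0.00826 + 0.01000 + 0.00826 + 0.01397 + 0.01397 + 0.00669 + 0.00405 + 0.00826 + 0.00405 + 0.00529 + 0.01190 = 0.09471.
So 1 − D = 0.90529, i.e. 0.905 to 3 decimal places.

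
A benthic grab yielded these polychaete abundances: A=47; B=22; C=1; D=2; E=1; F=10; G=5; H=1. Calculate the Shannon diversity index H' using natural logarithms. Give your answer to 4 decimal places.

1.3266

Total N = 47+22+1+2+1+10+5+1 = 89, so the proportions are 0.52809, 0.247191, 0.011236, 0.022472, 0.011236, 0.11236, 0.05618, 0.011236 (working shown to 6 dp, full precision carried).
Each pᵢ ln pᵢ term: 0.52809×(-0.638489)=-0.337179, 0.247191×(-1.397594)=-0.345473, 0.011236×(-4.488636)=-0.050434, 0.022472×(-3.795489)=-0.085292, 0.011236×(-4.488636)=-0.050434, 0.11236×(-2.186051)=-0.245624, 0.05618×(-2.879198)=-0.161753, 0.011236×(-4.488636)=-0.050434.
Sum = -1.326623, so H' = 1.3266.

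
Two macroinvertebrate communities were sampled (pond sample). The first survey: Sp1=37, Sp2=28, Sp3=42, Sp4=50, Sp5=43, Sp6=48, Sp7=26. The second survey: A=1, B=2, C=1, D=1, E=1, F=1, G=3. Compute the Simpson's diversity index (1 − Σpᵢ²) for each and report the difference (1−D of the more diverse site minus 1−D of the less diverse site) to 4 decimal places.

0.0302

The first survey: N=274, proportions 0.135036, 0.10219, 0.153285, 0.182482, 0.156934, 0.175182, 0.094891, giving 1−D = 0.850205 (working shown to 6 dp, full precision carried).
The second survey: N=10, proportions 0.1, 0.2, 0.1, 0.1, 0.1, 0.1, 0.3, giving 1−D = 0.820000.
Difference = |0.850205 − 0.820000| = 0.030205, i.e. 0.0302 to 4 decimal places.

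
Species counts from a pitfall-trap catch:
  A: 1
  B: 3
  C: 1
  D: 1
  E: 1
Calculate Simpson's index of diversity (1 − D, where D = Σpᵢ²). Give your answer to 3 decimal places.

0.735

Total N = 1+3+1+1+1 = 7, so the proportions are 0.14286, 0.42857, 0.14286, 0.14286, 0.14286 (working shown to 5 dp, full precision carried).
D = 0.14286² + 0.42857² + 0.14286² + 0.14286² + 0.14286² = 0.02041 + 0.18367 + 0.02041 + 0.02041 + 0.02041 = 0.26531.
So 1 − D = 0.73469, i.e. 0.735 to 3 decimal places.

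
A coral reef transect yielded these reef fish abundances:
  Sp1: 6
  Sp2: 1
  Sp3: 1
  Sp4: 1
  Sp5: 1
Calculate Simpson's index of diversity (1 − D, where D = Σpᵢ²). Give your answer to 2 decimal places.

Total N = 6+1+1+1+1 = 10, so the proportions are 0.6, 0.1, 0.1, 0.1, 0.1 (working shown to 4 dp, full precision carried).
D = 0.6² + 0.1² + 0.1² + 0.1² + 0.1² = 0.3600 + 0.0100 + 0.0100 + 0.0100 + 0.0100 = 0.4000.
So 1 − D = 0.6000, i.e. 0.60 to 2 decimal places.

0.60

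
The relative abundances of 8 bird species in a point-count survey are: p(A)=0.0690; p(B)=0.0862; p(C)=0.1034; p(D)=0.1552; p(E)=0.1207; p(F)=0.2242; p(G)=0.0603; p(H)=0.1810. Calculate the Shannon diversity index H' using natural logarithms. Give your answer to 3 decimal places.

Each pᵢ ln pᵢ term (working shown to 5 dp, full precision carried): 0.069×(-2.67365)=-0.18448, 0.0862×(-2.45109)=-0.21128, 0.1034×(-2.26915)=-0.23463, 0.1552×(-1.86304)=-0.28914, 0.1207×(-2.11445)=-0.25521, 0.2242×(-1.49522)=-0.33523, 0.0603×(-2.80842)=-0.16935, 0.181×(-1.70926)=-0.30938.
Sum = -1.98870, so H' = 1.989.

1.989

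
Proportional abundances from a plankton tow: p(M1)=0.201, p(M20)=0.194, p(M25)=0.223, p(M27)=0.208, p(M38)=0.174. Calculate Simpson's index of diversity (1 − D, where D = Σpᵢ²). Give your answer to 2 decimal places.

D = 0.201² + 0.194² + 0.223² + 0.208² + 0.174² = 0.0404 + 0.0376 + 0.0497 + 0.0433 + 0.0303 = 0.2013 (working shown to 4 dp, full precision carried).
So 1 − D = 0.7987, i.e. 0.80 to 2 decimal places.

0.80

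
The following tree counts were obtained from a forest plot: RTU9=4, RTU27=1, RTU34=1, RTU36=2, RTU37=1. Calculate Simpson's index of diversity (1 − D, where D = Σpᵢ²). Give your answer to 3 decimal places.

0.716

Total N = 4+1+1+2+1 = 9, so the proportions are 0.44444, 0.11111, 0.11111, 0.22222, 0.11111 (working shown to 5 dp, full precision carried).
D = 0.44444² + 0.11111² + 0.11111² + 0.22222² + 0.11111² = 0.19753 + 0.01235 + 0.01235 + 0.04938 + 0.01235 = 0.28395.
So 1 − D = 0.71605, i.e. 0.716 to 3 decimal places.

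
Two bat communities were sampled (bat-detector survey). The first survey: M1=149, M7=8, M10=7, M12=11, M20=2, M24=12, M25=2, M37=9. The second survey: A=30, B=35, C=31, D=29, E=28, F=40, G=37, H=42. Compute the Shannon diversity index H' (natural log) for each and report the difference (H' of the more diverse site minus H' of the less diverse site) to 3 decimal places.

The first survey: N=200, proportions 0.745, 0.04, 0.035, 0.055, 0.01, 0.06, 0.01, 0.045, giving H' = 1.02538 (working shown to 5 dp, full precision carried).
The second survey: N=272, proportions 0.11029, 0.12868, 0.11397, 0.10662, 0.10294, 0.14706, 0.13603, 0.15441, giving H' = 2.06896.
Difference = |1.02538 − 2.06896| = 1.04358, i.e. 1.044 to 3 decimal places.

1.044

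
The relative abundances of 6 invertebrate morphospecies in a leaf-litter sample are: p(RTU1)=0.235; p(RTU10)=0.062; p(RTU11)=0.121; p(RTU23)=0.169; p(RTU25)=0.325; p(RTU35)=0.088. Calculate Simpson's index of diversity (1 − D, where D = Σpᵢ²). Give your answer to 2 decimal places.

D = 0.235² + 0.062² + 0.121² + 0.169² + 0.325² + 0.088² = 0.0552 + 0.0038 + 0.0146 + 0.0286 + 0.1056 + 0.0077 = 0.2156 (working shown to 4 dp, full precision carried).
So 1 − D = 0.7844, i.e. 0.78 to 2 decimal places.

0.78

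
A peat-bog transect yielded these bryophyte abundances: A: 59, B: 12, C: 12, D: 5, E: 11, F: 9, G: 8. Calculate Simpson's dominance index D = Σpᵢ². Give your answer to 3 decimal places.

Total N = 59+12+12+5+11+9+8 = 116, so the proportions are 0.50862, 0.10345, 0.10345, 0.0431, 0.09483, 0.07759, 0.06897 (working shown to 5 dp, full precision carried).
D = 0.50862² + 0.10345² + 0.10345² + 0.0431² + 0.09483² + 0.07759² + 0.06897² = 0.25870 + 0.01070 + 0.01070 + 0.00186 + 0.00899 + 0.00602 + 0.00476 = 0.30172.
To 3 decimal places, D = 0.302.

0.302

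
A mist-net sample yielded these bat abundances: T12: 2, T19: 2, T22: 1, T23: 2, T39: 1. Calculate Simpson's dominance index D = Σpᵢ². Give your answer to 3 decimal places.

Total N = 2+2+1+2+1 = 8, so the proportions are 0.25, 0.25, 0.125, 0.25, 0.125 (working shown to 5 dp, full precision carried).
D = 0.25² + 0.25² + 0.125² + 0.25² + 0.125² = 0.06250 + 0.06250 + 0.01562 + 0.06250 + 0.01562 = 0.21875.
To 3 decimal places, D = 0.219.

0.219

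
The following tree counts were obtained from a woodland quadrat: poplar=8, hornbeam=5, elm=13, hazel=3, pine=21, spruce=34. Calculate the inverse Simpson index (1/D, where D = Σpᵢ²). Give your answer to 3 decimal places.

Total N = 8+5+13+3+21+34 = 84, so the proportions are 0.0952381, 0.0595238, 0.1547619, 0.0357143, 0.25, 0.4047619 (working shown to 7 dp, full precision carried).
D = 0.0952381² + 0.0595238² + 0.1547619² + 0.0357143² + 0.25² + 0.4047619² = 0.0090703 + 0.0035431 + 0.0239512 + 0.0012755 + 0.0625000 + 0.1638322 = 0.2641723.
So 1/D = 3.78541, i.e. 3.785 to 3 decimal places.

3.785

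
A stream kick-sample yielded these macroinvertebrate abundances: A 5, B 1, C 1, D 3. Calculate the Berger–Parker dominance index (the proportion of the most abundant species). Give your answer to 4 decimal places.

0.5000

Total N = 5+1+1+3 = 10, so the proportions are 0.5, 0.1, 0.1, 0.3 (working shown to 6 dp, full precision carried).
The largest proportion is 0.5, i.e. d = 0.5000 to 4 decimal places.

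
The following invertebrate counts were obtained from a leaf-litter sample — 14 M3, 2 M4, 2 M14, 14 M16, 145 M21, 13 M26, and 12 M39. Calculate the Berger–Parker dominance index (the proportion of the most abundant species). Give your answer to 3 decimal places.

0.718

Total N = 14+2+2+14+145+13+12 = 202, so the proportions are 0.06931, 0.0099, 0.0099, 0.06931, 0.71782, 0.06436, 0.05941 (working shown to 5 dp, full precision carried).
The largest proportion is 0.71782, i.e. d = 0.718 to 3 decimal places.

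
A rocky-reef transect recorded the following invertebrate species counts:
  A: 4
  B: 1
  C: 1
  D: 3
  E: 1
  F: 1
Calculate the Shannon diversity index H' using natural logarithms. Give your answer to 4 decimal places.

Total N = 4+1+1+3+1+1 = 11, so the proportions are 0.363636, 0.090909, 0.090909, 0.272727, 0.090909, 0.090909 (working shown to 6 dp, full precision carried).
Each pᵢ ln pᵢ term: 0.363636×(-1.011601)=-0.367855, 0.090909×(-2.397895)=-0.217990, 0.090909×(-2.397895)=-0.217990, 0.272727×(-1.299283)=-0.354350, 0.090909×(-2.397895)=-0.217990, 0.090909×(-2.397895)=-0.217990.
Sum = -1.594167, so H' = 1.5942.

1.5942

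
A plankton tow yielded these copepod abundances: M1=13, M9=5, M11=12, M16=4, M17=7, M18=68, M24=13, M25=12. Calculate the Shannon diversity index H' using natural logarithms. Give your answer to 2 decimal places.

Total N = 13+5+12+4+7+68+13+12 = 134, so the proportions are 0.097, 0.0373, 0.0896, 0.0299, 0.0522, 0.5075, 0.097, 0.0896 (working shown to 4 dp, full precision carried).
Each pᵢ ln pᵢ term: 0.097×(-2.3329)=-0.2263, 0.0373×(-3.2884)=-0.1227, 0.0896×(-2.4129)=-0.2161, 0.0299×(-3.5115)=-0.1048, 0.0522×(-2.9519)=-0.1542, 0.5075×(-0.6783)=-0.3442, 0.097×(-2.3329)=-0.2263, 0.0896×(-2.4129)=-0.2161.
Sum = -1.6108, so H' = 1.61.

1.61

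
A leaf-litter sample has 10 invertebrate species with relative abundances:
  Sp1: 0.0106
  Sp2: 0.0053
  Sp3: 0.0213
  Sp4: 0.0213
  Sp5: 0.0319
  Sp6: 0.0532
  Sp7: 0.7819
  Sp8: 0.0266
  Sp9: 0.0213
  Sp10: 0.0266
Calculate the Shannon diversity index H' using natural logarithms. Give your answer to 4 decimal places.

Each pᵢ ln pᵢ term (working shown to 6 dp, full precision carried): 0.0106×(-4.546901)=-0.048197, 0.0053×(-5.240048)=-0.027772, 0.0213×(-3.849048)=-0.081985, 0.0213×(-3.849048)=-0.081985, 0.0319×(-3.445149)=-0.109900, 0.0532×(-2.933697)=-0.156073, 0.7819×(-0.246028)=-0.192370, 0.0266×(-3.626844)=-0.096474, 0.0213×(-3.849048)=-0.081985, 0.0266×(-3.626844)=-0.096474.
Sum = -0.973214, so H' = 0.9732.

0.9732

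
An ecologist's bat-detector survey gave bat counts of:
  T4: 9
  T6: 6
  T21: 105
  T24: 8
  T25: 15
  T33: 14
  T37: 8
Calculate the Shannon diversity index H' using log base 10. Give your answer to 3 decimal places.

Total N = 9+6+105+8+15+14+8 = 165, so the proportions are 0.05455, 0.03636, 0.63636, 0.04848, 0.09091, 0.08485, 0.04848 (working shown to 5 dp, full precision carried).
Each pᵢ log₁₀ pᵢ term: 0.05455×(-1.26324)=-0.06890, 0.03636×(-1.43933)=-0.05234, 0.63636×(-0.19629)=-0.12491, 0.04848×(-1.31439)=-0.06373, 0.09091×(-1.04139)=-0.09467, 0.08485×(-1.07136)=-0.09090, 0.04848×(-1.31439)=-0.06373.
Sum = -0.55919, so H' = 0.559.

0.559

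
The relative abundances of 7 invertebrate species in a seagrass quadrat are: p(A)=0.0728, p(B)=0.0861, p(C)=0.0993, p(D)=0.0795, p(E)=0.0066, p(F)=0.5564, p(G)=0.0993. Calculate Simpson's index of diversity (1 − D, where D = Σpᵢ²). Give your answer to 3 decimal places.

D = 0.0728² + 0.0861² + 0.0993² + 0.0795² + 0.0066² + 0.5564² + 0.0993² = 0.00530 + 0.00741 + 0.00986 + 0.00632 + 0.00004 + 0.30958 + 0.00986 = 0.34838 (working shown to 5 dp, full precision carried).
So 1 − D = 0.65162, i.e. 0.652 to 3 decimal places.

0.652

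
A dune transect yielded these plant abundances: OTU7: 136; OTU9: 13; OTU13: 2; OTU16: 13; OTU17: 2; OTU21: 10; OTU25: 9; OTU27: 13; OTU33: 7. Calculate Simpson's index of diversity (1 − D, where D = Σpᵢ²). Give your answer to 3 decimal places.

Total N = 136+13+2+13+2+10+9+13+7 = 205, so the proportions are 0.66341, 0.06341, 0.00976, 0.06341, 0.00976, 0.04878, 0.0439, 0.06341, 0.03415 (working shown to 5 dp, full precision carried).
D = 0.66341² + 0.06341² + 0.00976² + 0.06341² + 0.00976² + 0.04878² + 0.0439² + 0.06341² + 0.03415² = 0.44012 + 0.00402 + 0.00010 + 0.00402 + 0.00010 + 0.00238 + 0.00193 + 0.00402 + 0.00117 = 0.45785.
So 1 − D = 0.54215, i.e. 0.542 to 3 decimal places.

0.542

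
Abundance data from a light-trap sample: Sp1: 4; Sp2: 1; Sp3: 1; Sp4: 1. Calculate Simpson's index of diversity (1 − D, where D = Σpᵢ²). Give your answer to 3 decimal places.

Total N = 4+1+1+1 = 7, so the proportions are 0.57143, 0.14286, 0.14286, 0.14286 (working shown to 5 dp, full precision carried).
D = 0.57143² + 0.14286² + 0.14286² + 0.14286² = 0.32653 + 0.02041 + 0.02041 + 0.02041 = 0.38776.
So 1 − D = 0.61224, i.e. 0.612 to 3 decimal places.

0.612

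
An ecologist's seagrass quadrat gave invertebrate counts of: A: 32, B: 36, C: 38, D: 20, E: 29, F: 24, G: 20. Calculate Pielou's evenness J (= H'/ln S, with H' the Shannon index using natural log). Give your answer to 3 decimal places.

Total N = 32+36+38+20+29+24+20 = 199, so the proportions are 0.1608, 0.1809, 0.19095, 0.1005, 0.14573, 0.1206, 0.1005 (working shown to 5 dp, full precision carried).
H' = −Σ pᵢ ln pᵢ = −((-0.29388) + (-0.30931) + (-0.31617) + (-0.23091) + (-0.28067) + (-0.25511) + (-0.23091)) = 1.91696.
With S = 7 species, ln S = 1.94591, so J = 1.91696/1.94591 = 0.98512, i.e. 0.985 to 3 decimal places.

0.985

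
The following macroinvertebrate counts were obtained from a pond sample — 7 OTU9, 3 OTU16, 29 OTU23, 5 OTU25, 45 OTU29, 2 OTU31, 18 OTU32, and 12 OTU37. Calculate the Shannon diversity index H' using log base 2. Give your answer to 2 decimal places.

Total N = 7+3+29+5+45+2+18+12 = 121, so the proportions are 0.0579, 0.0248, 0.2397, 0.0413, 0.3719, 0.0165, 0.1488, 0.0992 (working shown to 4 dp, full precision carried).
Each pᵢ log₂ pᵢ term: 0.0579×(-4.1115)=-0.2379, 0.0248×(-5.3339)=-0.1322, 0.2397×(-2.0609)=-0.4939, 0.0413×(-4.5969)=-0.1900, 0.3719×(-1.4270)=-0.5307, 0.0165×(-5.9189)=-0.0978, 0.1488×(-2.7489)=-0.4089, 0.0992×(-3.3339)=-0.3306.
Sum = -2.4221, so H' = 2.42.

2.42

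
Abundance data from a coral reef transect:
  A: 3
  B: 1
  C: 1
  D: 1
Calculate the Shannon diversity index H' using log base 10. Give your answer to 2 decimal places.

0.54

Total N = 3+1+1+1 = 6, so the proportions are 0.5, 0.1667, 0.1667, 0.1667 (working shown to 4 dp, full precision carried).
Each pᵢ log₁₀ pᵢ term: 0.5×(-0.3010)=-0.1505, 0.1667×(-0.7782)=-0.1297, 0.1667×(-0.7782)=-0.1297, 0.1667×(-0.7782)=-0.1297.
Sum = -0.5396, so H' = 0.54.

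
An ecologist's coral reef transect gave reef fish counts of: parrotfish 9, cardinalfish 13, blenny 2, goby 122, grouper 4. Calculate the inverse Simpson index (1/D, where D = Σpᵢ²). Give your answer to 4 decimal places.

Total N = 9+13+2+122+4 = 150, so the proportions are 0.06, 0.0866667, 0.0133333, 0.8133333, 0.0266667 (working shown to 7 dp, full precision carried).
D = 0.06² + 0.0866667² + 0.0133333² + 0.8133333² + 0.0266667² = 0.0036000 + 0.0075111 + 0.0001778 + 0.6615111 + 0.0007111 = 0.6735111.
So 1/D = 1.484756, i.e. 1.4848 to 4 decimal places.

1.4848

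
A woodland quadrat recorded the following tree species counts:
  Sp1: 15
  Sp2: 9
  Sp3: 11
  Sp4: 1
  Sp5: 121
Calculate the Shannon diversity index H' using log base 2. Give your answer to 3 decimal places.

1.165

Total N = 15+9+11+1+121 = 157, so the proportions are 0.09554, 0.05732, 0.07006, 0.00637, 0.7707 (working shown to 5 dp, full precision carried).
Each pᵢ log₂ pᵢ term: 0.09554×(-3.38773)=-0.32367, 0.05732×(-4.12470)=-0.23645, 0.07006×(-3.83519)=-0.26871, 0.00637×(-7.29462)=-0.04646, 0.7707×(-0.37576)=-0.28960.
Sum = -1.16488, so H' = 1.165.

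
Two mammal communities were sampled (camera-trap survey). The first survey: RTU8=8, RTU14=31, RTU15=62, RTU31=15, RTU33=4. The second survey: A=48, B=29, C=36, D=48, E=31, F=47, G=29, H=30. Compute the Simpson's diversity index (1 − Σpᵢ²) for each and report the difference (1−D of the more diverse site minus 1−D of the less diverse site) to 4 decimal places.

The first survey: N=120, proportions 0.066667, 0.258333, 0.516667, 0.125, 0.033333, giving 1−D = 0.645139 (working shown to 6 dp, full precision carried).
The second survey: N=298, proportions 0.161074, 0.097315, 0.120805, 0.161074, 0.104027, 0.157718, 0.097315, 0.100671, giving 1−D = 0.868745.
Difference = |0.645139 − 0.868745| = 0.223606, i.e. 0.2236 to 4 decimal places.

0.2236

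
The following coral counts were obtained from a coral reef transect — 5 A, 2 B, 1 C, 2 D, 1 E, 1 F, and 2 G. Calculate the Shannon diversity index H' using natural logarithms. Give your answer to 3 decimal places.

1.767

Total N = 5+2+1+2+1+1+2 = 14, so the proportions are 0.35714, 0.14286, 0.07143, 0.14286, 0.07143, 0.07143, 0.14286 (working shown to 5 dp, full precision carried).
Each pᵢ ln pᵢ term: 0.35714×(-1.02962)=-0.36772, 0.14286×(-1.94591)=-0.27799, 0.07143×(-2.63906)=-0.18850, 0.14286×(-1.94591)=-0.27799, 0.07143×(-2.63906)=-0.18850, 0.07143×(-2.63906)=-0.18850, 0.14286×(-1.94591)=-0.27799.
Sum = -1.76719, so H' = 1.767.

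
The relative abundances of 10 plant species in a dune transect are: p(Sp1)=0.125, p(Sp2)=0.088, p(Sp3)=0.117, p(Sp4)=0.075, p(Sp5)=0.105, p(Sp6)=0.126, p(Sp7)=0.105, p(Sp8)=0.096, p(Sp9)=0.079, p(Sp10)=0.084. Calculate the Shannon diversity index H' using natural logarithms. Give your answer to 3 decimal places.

2.287

Each pᵢ ln pᵢ term (working shown to 5 dp, full precision carried): 0.125×(-2.07944)=-0.25993, 0.088×(-2.43042)=-0.21388, 0.117×(-2.14558)=-0.25103, 0.075×(-2.59027)=-0.19427, 0.105×(-2.25379)=-0.23665, 0.126×(-2.07147)=-0.26101, 0.105×(-2.25379)=-0.23665, 0.096×(-2.34341)=-0.22497, 0.079×(-2.53831)=-0.20053, 0.084×(-2.47694)=-0.20806.
Sum = -2.28697, so H' = 2.287.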